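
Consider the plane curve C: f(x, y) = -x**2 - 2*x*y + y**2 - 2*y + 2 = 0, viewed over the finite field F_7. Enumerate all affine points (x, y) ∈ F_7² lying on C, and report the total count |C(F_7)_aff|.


Affine F_7-points: {(2, 1), (2, 5), (3, 0), (3, 1), (4, 0), (4, 3)}; count = 6.

For each of the 49 pairs (x, y) ∈ F_7², evaluate f(x, y) mod 7. Record the zeros.
  x = 0: [0↦2, 1↦1, 2↦2, 3↦5, 4↦3, 5↦3, 6↦5]  zeros at y ∈ ∅
  x = 1: [0↦1, 1↦5, 2↦4, 3↦5, 4↦1, 5↦6, 6↦6]  zeros at y ∈ ∅
  x = 2: [0↦5, 1↦0, 2↦4, 3↦3, 4↦4, 5↦0, 6↦5]  zeros at y ∈ {1, 5}
  x = 3: [0↦0, 1↦0, 2↦2, 3↦6, 4↦5, 5↦6, 6↦2]  zeros at y ∈ {0, 1}
  x = 4: [0↦0, 1↦5, 2↦5, 3↦0, 4↦4, 5↦3, 6↦4]  zeros at y ∈ {0, 3}
  x = 5: [0↦5, 1↦1, 2↦6, 3↦6, 4↦1, 5↦5, 6↦4]  zeros at y ∈ ∅
  x = 6: [0↦1, 1↦2, 2↦5, 3↦3, 4↦3, 5↦5, 6↦2]  zeros at y ∈ ∅
Collecting zeros: affine points = {(2, 1), (2, 5), (3, 0), (3, 1), (4, 0), (4, 3)}.
Total count |C(F_7)_aff| = 6.


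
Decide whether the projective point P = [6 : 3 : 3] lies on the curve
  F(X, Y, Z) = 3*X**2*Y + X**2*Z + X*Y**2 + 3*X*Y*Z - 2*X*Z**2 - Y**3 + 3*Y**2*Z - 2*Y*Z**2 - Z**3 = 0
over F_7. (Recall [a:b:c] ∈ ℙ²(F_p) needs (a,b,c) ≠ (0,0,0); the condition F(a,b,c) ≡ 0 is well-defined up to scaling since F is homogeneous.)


F(6,3,3) ≡ 2 (mod 7); P is NOT on the curve.

Evaluate F(6, 3, 3) term-by-term (mod 7).
  3*X**2*Y ↦ 3·36·3·1 = 324
  X**2*Z ↦ 1·36·1·3 = 108
  X*Y**2 ↦ 1·6·9·1 = 54
  3*X*Y*Z ↦ 3·6·3·3 = 162
  -2*X*Z**2 ↦ -2·6·1·9 = -108
  -Y**3 ↦ -1·1·27·1 = -27
  3*Y**2*Z ↦ 3·1·9·3 = 81
  -2*Y*Z**2 ↦ -2·1·3·9 = -54
  -Z**3 ↦ -1·1·1·27 = -27
Sum: F(6, 3, 3) = (324) + (108) + (54) + (162) + (-108) + (-27) + (81) + (-54) + (-27) = 513.
Reducing mod 7: 513 ≡ 2 (mod 7).
Since F(a, b, c) ≡ 2 ≠ 0 (mod 7), P does NOT lie on the curve.


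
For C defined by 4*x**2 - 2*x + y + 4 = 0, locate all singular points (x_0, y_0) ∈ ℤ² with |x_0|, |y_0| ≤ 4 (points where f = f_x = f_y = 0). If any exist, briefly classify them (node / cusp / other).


No singular points in the scanned grid; C is smooth there.

Compute partial derivatives:
  f_x = 8*x - 2.
  f_y = 1.
f_y = 1 is a nonzero constant, so f_y never vanishes: no point (x, y) can satisfy f = f_x = f_y = 0. In particular no (x, y) ∈ {−4, ..., 4}² is singular; the curve is smooth.


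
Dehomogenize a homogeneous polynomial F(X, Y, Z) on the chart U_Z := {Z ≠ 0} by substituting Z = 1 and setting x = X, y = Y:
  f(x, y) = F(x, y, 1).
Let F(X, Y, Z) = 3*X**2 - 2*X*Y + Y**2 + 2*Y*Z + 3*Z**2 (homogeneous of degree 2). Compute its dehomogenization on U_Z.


f(x, y) = 3*x**2 - 2*x*y + y**2 + 2*y + 3

On U_Z we set Z = 1. Each monomial c·X^i·Y^j·Z^k in F becomes c·x^i·y^j·1^k = c·x^i·y^j.
Substituting Z = 1: F(X, Y, 1) = 3*x**2 - 2*x*y + y**2 + 2*y + 3.
Note: deg(f) ≤ deg(F) = 2; strict inequality happens when F is divisible by Z (lost terms).


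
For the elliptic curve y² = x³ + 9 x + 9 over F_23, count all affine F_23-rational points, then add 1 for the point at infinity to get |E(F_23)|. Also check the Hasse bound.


Affine points = {(0, 3), (0, 20), (2, 9), (2, 14), (5, 8), (5, 15), (6, 7), (6, 16), (7, 1), (7, 22), (8, 8), (8, 15), (10, 8), (10, 15), (11, 6), (11, 17), (13, 0), (14, 2), (14, 21), (15, 0), (18, 0), (19, 1), (19, 22), (20, 1), (20, 22), (21, 11), (21, 12)}; affine count = 27; |E(F_23)| = 28.

Discriminant check: Δ ∝ 4a³ + 27b² = 4·9³ + 27·9² = 4·729 + 27·81 ≡ 20 (mod 23). Nonzero ⇒ E is nonsingular.
For each x ∈ F_23, compute rhs = x³ + 9·x + 9 mod 23, then count y ∈ F_23 with y² ≡ rhs.
  x = 0: rhs = 9, matching y values: 3, 20 (2 points).
  x = 1: rhs = 19, matching y values: none (0 points).
  x = 2: rhs = 12, matching y values: 9, 14 (2 points).
  x = 3: rhs = 17, matching y values: none (0 points).
  x = 4: rhs = 17, matching y values: none (0 points).
  x = 5: rhs = 18, matching y values: 8, 15 (2 points).
  x = 6: rhs = 3, matching y values: 7, 16 (2 points).
  x = 7: rhs = 1, matching y values: 1, 22 (2 points).
  x = 8: rhs = 18, matching y values: 8, 15 (2 points).
  x = 9: rhs = 14, matching y values: none (0 points).
  x = 10: rhs = 18, matching y values: 8, 15 (2 points).
  x = 11: rhs = 13, matching y values: 6, 17 (2 points).
  x = 12: rhs = 5, matching y values: none (0 points).
  x = 13: rhs = 0, matching y values: 0 (1 points).
  x = 14: rhs = 4, matching y values: 2, 21 (2 points).
  x = 15: rhs = 0, matching y values: 0 (1 points).
  x = 16: rhs = 17, matching y values: none (0 points).
  x = 17: rhs = 15, matching y values: none (0 points).
  x = 18: rhs = 0, matching y values: 0 (1 points).
  x = 19: rhs = 1, matching y values: 1, 22 (2 points).
  x = 20: rhs = 1, matching y values: 1, 22 (2 points).
  x = 21: rhs = 6, matching y values: 11, 12 (2 points).
  x = 22: rhs = 22, matching y values: none (0 points).
Total affine count: 27.
Full point count |E(F_23)| = 27 + 1 = 28.
Hasse bound: |28 − (23+1)| = |4| = 4 ≤ 2√23 ≈ 9.5917 ✓.


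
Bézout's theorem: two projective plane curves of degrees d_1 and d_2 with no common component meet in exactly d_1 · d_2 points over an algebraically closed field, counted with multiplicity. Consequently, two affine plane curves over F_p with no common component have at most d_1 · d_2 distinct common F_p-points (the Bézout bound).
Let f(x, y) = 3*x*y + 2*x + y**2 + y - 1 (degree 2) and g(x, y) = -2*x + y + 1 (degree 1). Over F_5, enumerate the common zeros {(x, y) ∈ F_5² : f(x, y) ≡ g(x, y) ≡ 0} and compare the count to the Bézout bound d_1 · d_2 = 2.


Common zeros: {(3, 0)}; count = 1; Bézout bound = 2.

deg(f) = 2, deg(g) = 1, so Bézout bound = 2.
Scan x ∈ F_5. For each x, list the y ∈ F_5 with f(x, y) ≡ 0 and those with g(x, y) ≡ 0 (mod 5); the common zeros in that column are the intersection.
  x = 0: f ≡ 0 at y ∈ {2}; g ≡ 0 at y ∈ {4}; common: ∅.
  x = 1: f ≡ 0 at y ∈ ∅; g ≡ 0 at y ∈ {1}; common: ∅.
  x = 2: f ≡ 0 at y ∈ ∅; g ≡ 0 at y ∈ {3}; common: ∅.
  x = 3: f ≡ 0 at y ∈ {0}; g ≡ 0 at y ∈ {0}; common: {0}.
  x = 4: f ≡ 0 at y ∈ {3, 4}; g ≡ 0 at y ∈ {2}; common: ∅.
Collecting: common zeros = {(3, 0)}, so the count is 1.
Comparison with the Bézout bound: 1 ≤ 2 = deg(f)·deg(g), as expected for curves with no common component (the affine F_5-count falls short of the bound because intersections may lie at infinity, over extension fields, or carry multiplicity).


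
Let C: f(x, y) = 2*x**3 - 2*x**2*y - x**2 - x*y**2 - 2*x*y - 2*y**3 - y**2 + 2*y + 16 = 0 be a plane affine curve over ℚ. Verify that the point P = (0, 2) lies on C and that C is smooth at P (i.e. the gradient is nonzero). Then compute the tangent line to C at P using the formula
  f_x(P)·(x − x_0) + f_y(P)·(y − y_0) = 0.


Tangent line at P: -8*x - 26*y + 52 = 0.

Step 1: f(0, 2) = 0, so P lies on C.
Step 2: partial derivatives
  f_x(x, y) = 6*x**2 - 4*x*y - 2*x - y**2 - 2*y, f_y(x, y) = -2*x**2 - 2*x*y - 2*x - 6*y**2 - 2*y + 2.
  f_x(P) = -8, f_y(P) = -26 (gradient nonzero, so P is smooth).
Step 3: tangent line at P: -8·(x − 0) + -26·(y − 2) = 0.
Expanding: -8*x - 26*y + 52 = 0.


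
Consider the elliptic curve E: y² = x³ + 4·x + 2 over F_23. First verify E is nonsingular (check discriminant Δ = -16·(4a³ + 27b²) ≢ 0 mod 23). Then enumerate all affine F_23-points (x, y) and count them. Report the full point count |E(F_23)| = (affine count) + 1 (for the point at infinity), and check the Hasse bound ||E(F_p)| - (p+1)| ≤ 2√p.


Affine points = {(0, 5), (0, 18), (2, 8), (2, 15), (3, 8), (3, 15), (4, 6), (4, 17), (5, 3), (5, 20), (6, 9), (6, 14), (9, 10), (9, 13), (18, 8), (18, 15), (20, 3), (20, 20), (21, 3), (21, 20)}; affine count = 20; |E(F_23)| = 21.

Discriminant check: Δ ∝ 4a³ + 27b² = 4·4³ + 27·2² = 4·64 + 27·4 ≡ 19 (mod 23). Nonzero ⇒ E is nonsingular.
For each x ∈ F_23, compute rhs = x³ + 4·x + 2 mod 23, then count y ∈ F_23 with y² ≡ rhs.
  x = 0: rhs = 2, matching y values: 5, 18 (2 points).
  x = 1: rhs = 7, matching y values: none (0 points).
  x = 2: rhs = 18, matching y values: 8, 15 (2 points).
  x = 3: rhs = 18, matching y values: 8, 15 (2 points).
  x = 4: rhs = 13, matching y values: 6, 17 (2 points).
  x = 5: rhs = 9, matching y values: 3, 20 (2 points).
  x = 6: rhs = 12, matching y values: 9, 14 (2 points).
  x = 7: rhs = 5, matching y values: none (0 points).
  x = 8: rhs = 17, matching y values: none (0 points).
  x = 9: rhs = 8, matching y values: 10, 13 (2 points).
  x = 10: rhs = 7, matching y values: none (0 points).
  x = 11: rhs = 20, matching y values: none (0 points).
  x = 12: rhs = 7, matching y values: none (0 points).
  x = 13: rhs = 20, matching y values: none (0 points).
  x = 14: rhs = 19, matching y values: none (0 points).
  x = 15: rhs = 10, matching y values: none (0 points).
  x = 16: rhs = 22, matching y values: none (0 points).
  x = 17: rhs = 15, matching y values: none (0 points).
  x = 18: rhs = 18, matching y values: 8, 15 (2 points).
  x = 19: rhs = 14, matching y values: none (0 points).
  x = 20: rhs = 9, matching y values: 3, 20 (2 points).
  x = 21: rhs = 9, matching y values: 3, 20 (2 points).
  x = 22: rhs = 20, matching y values: none (0 points).
Total affine count: 20.
Full point count |E(F_23)| = 20 + 1 = 21.
Hasse bound: |21 − (23+1)| = |-3| = 3 ≤ 2√23 ≈ 9.5917 ✓.


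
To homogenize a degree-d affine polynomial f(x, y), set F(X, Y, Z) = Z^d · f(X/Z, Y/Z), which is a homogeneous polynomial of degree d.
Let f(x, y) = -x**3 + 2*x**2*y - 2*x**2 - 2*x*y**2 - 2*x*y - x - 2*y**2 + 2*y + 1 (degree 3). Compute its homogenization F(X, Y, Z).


F(X, Y, Z) = -X**3 + 2*X**2*Y - 2*X**2*Z - 2*X*Y**2 - 2*X*Y*Z - X*Z**2 - 2*Y**2*Z + 2*Y*Z**2 + Z**3

deg(f) = 3.
Substitute x = X/Z, y = Y/Z into f, then multiply by Z^3.
  monomial -1·x^3·y^0 ↦ -1·X^3·Y^0·Z^0.
  monomial 2·x^2·y^1 ↦ 2·X^2·Y^1·Z^0.
  monomial -2·x^2·y^0 ↦ -2·X^2·Y^0·Z^1.
  monomial -2·x^1·y^2 ↦ -2·X^1·Y^2·Z^0.
  monomial -2·x^1·y^1 ↦ -2·X^1·Y^1·Z^1.
  monomial -1·x^1·y^0 ↦ -1·X^1·Y^0·Z^2.
  monomial -2·x^0·y^2 ↦ -2·X^0·Y^2·Z^1.
  monomial 2·x^0·y^1 ↦ 2·X^0·Y^1·Z^2.
  monomial 1·x^0·y^0 ↦ 1·X^0·Y^0·Z^3.
Collecting: F(X, Y, Z) = -X**3 + 2*X**2*Y - 2*X**2*Z - 2*X*Y**2 - 2*X*Y*Z - X*Z**2 - 2*Y**2*Z + 2*Y*Z**2 + Z**3.


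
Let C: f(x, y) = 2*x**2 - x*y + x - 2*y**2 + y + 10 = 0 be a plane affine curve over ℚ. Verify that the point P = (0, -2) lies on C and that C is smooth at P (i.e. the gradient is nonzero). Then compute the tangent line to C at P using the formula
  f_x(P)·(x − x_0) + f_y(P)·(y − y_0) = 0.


Tangent line at P: 3*x + 9*y + 18 = 0.

Step 1: f(0, -2) = 0, so P lies on C.
Step 2: partial derivatives
  f_x(x, y) = 4*x - y + 1, f_y(x, y) = -x - 4*y + 1.
  f_x(P) = 3, f_y(P) = 9 (gradient nonzero, so P is smooth).
Step 3: tangent line at P: 3·(x − 0) + 9·(y − -2) = 0.
Expanding: 3*x + 9*y + 18 = 0.


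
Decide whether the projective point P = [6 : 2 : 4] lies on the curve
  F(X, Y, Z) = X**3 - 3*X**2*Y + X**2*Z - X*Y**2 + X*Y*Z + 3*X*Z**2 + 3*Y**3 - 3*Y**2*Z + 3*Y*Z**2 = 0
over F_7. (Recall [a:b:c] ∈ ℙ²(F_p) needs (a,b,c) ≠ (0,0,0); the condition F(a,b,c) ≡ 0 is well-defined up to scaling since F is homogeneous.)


F(6,2,4) ≡ 3 (mod 7); P is NOT on the curve.

Evaluate F(6, 2, 4) term-by-term (mod 7).
  X**3 ↦ 1·216·1·1 = 216
  -3*X**2*Y ↦ -3·36·2·1 = -216
  X**2*Z ↦ 1·36·1·4 = 144
  -X*Y**2 ↦ -1·6·4·1 = -24
  X*Y*Z ↦ 1·6·2·4 = 48
  3*X*Z**2 ↦ 3·6·1·16 = 288
  3*Y**3 ↦ 3·1·8·1 = 24
  -3*Y**2*Z ↦ -3·1·4·4 = -48
  3*Y*Z**2 ↦ 3·1·2·16 = 96
Sum: F(6, 2, 4) = (216) + (-216) + (144) + (-24) + (48) + (288) + (24) + (-48) + (96) = 528.
Reducing mod 7: 528 ≡ 3 (mod 7).
Since F(a, b, c) ≡ 3 ≠ 0 (mod 7), P does NOT lie on the curve.


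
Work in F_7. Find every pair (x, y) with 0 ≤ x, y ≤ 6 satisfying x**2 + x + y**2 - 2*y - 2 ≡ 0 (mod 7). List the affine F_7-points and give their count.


Affine F_7-points: {(1, 0), (1, 2), (2, 3), (2, 6), (4, 3), (4, 6), (5, 0), (5, 2)}; count = 8.

For each of the 49 pairs (x, y) ∈ F_7², evaluate f(x, y) mod 7. Record the zeros.
  x = 0: [0↦5, 1↦4, 2↦5, 3↦1, 4↦6, 5↦6, 6↦1]  zeros at y ∈ ∅
  x = 1: [0↦0, 1↦6, 2↦0, 3↦3, 4↦1, 5↦1, 6↦3]  zeros at y ∈ {0, 2}
  x = 2: [0↦4, 1↦3, 2↦4, 3↦0, 4↦5, 5↦5, 6↦0]  zeros at y ∈ {3, 6}
  x = 3: [0↦3, 1↦2, 2↦3, 3↦6, 4↦4, 5↦4, 6↦6]  zeros at y ∈ ∅
  x = 4: [0↦4, 1↦3, 2↦4, 3↦0, 4↦5, 5↦5, 6↦0]  zeros at y ∈ {3, 6}
  x = 5: [0↦0, 1↦6, 2↦0, 3↦3, 4↦1, 5↦1, 6↦3]  zeros at y ∈ {0, 2}
  x = 6: [0↦5, 1↦4, 2↦5, 3↦1, 4↦6, 5↦6, 6↦1]  zeros at y ∈ ∅
Collecting zeros: affine points = {(1, 0), (1, 2), (2, 3), (2, 6), (4, 3), (4, 6), (5, 0), (5, 2)}.
Total count |C(F_7)_aff| = 8.


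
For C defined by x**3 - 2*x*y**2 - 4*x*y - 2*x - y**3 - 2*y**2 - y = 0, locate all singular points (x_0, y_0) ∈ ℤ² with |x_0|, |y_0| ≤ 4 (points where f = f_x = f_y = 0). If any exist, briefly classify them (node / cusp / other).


Singular points: {(0, -1)}; classification: cusp.

Compute partial derivatives:
  f_x = 3*x**2 - 2*y**2 - 4*y - 2.
  f_y = -4*x*y - 4*x - 3*y**2 - 4*y - 1.
Scan x_0 ∈ {−4, ..., 4}. For each x_0, f_y(x_0, y) is a polynomial in y; find its integer roots y ∈ {−4, ..., 4}, then test f_x and f at those candidates.
  x = -4: f_y(-4, y) = -3*y**2 + 12*y + 15; vanishes at y ∈ {-1}. (-4, -1): f_x = 48 ≠ 0.
  x = -3: f_y(-3, y) = -3*y**2 + 8*y + 11; vanishes at y ∈ {-1}. (-3, -1): f_x = 27 ≠ 0.
  x = -2: f_y(-2, y) = -3*y**2 + 4*y + 7; vanishes at y ∈ {-1}. (-2, -1): f_x = 12 ≠ 0.
  x = -1: f_y(-1, y) = 3 - 3*y**2; vanishes at y ∈ {-1, 1}. (-1, -1): f_x = 3 ≠ 0; (-1, 1): f_x = -5 ≠ 0.
  x = 0: f_y(0, y) = -3*y**2 - 4*y - 1; vanishes at y ∈ {-1}. (0, -1): f_x = 0, f = 0 — SINGULAR.
  x = 1: f_y(1, y) = -3*y**2 - 8*y - 5; vanishes at y ∈ {-1}. (1, -1): f_x = 3 ≠ 0.
  x = 2: f_y(2, y) = -3*y**2 - 12*y - 9; vanishes at y ∈ {-3, -1}. (2, -3): f_x = 4 ≠ 0; (2, -1): f_x = 12 ≠ 0.
  x = 3: f_y(3, y) = -3*y**2 - 16*y - 13; vanishes at y ∈ {-1}. (3, -1): f_x = 27 ≠ 0.
  x = 4: f_y(4, y) = -3*y**2 - 20*y - 17; vanishes at y ∈ {-1}. (4, -1): f_x = 48 ≠ 0.
Only singular point on the grid: (0, -1).
Classify: substitute x = 0 + u, y = -1 + v and expand: f = u**3 - 2*u*v**2 - v**3 + v**2.
No constant or linear terms (consistent with a singular point). Quadratic part: v**2. Cubic part: u**3 - 2*u*v**2 - v**3.
The quadratic part v**2 is a perfect square, so there is a single (double) tangent line v = 0, i.e. y = -1. Restricting the cubic part to that line (v = 0) leaves u**3 ≠ 0, so f is not divisible by v and the branch is v² ≈ -u**3 to lowest order — this is a cusp.
Classification: cusp.


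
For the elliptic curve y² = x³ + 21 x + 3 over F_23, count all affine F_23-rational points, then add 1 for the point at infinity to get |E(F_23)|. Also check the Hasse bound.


Affine points = {(0, 7), (0, 16), (1, 5), (1, 18), (3, 1), (3, 22), (4, 6), (4, 17), (5, 7), (5, 16), (6, 0), (8, 4), (8, 19), (9, 1), (9, 22), (11, 1), (11, 22), (13, 9), (13, 14), (15, 6), (15, 17), (17, 11), (17, 12), (18, 7), (18, 16), (19, 4), (19, 19), (22, 2), (22, 21)}; affine count = 29; |E(F_23)| = 30.

Discriminant check: Δ ∝ 4a³ + 27b² = 4·21³ + 27·3² = 4·9261 + 27·9 ≡ 4 (mod 23). Nonzero ⇒ E is nonsingular.
For each x ∈ F_23, compute rhs = x³ + 21·x + 3 mod 23, then count y ∈ F_23 with y² ≡ rhs.
  x = 0: rhs = 3, matching y values: 7, 16 (2 points).
  x = 1: rhs = 2, matching y values: 5, 18 (2 points).
  x = 2: rhs = 7, matching y values: none (0 points).
  x = 3: rhs = 1, matching y values: 1, 22 (2 points).
  x = 4: rhs = 13, matching y values: 6, 17 (2 points).
  x = 5: rhs = 3, matching y values: 7, 16 (2 points).
  x = 6: rhs = 0, matching y values: 0 (1 points).
  x = 7: rhs = 10, matching y values: none (0 points).
  x = 8: rhs = 16, matching y values: 4, 19 (2 points).
  x = 9: rhs = 1, matching y values: 1, 22 (2 points).
  x = 10: rhs = 17, matching y values: none (0 points).
  x = 11: rhs = 1, matching y values: 1, 22 (2 points).
  x = 12: rhs = 5, matching y values: none (0 points).
  x = 13: rhs = 12, matching y values: 9, 14 (2 points).
  x = 14: rhs = 5, matching y values: none (0 points).
  x = 15: rhs = 13, matching y values: 6, 17 (2 points).
  x = 16: rhs = 19, matching y values: none (0 points).
  x = 17: rhs = 6, matching y values: 11, 12 (2 points).
  x = 18: rhs = 3, matching y values: 7, 16 (2 points).
  x = 19: rhs = 16, matching y values: 4, 19 (2 points).
  x = 20: rhs = 5, matching y values: none (0 points).
  x = 21: rhs = 22, matching y values: none (0 points).
  x = 22: rhs = 4, matching y values: 2, 21 (2 points).
Total affine count: 29.
Full point count |E(F_23)| = 29 + 1 = 30.
Hasse bound: |30 − (23+1)| = |6| = 6 ≤ 2√23 ≈ 9.5917 ✓.


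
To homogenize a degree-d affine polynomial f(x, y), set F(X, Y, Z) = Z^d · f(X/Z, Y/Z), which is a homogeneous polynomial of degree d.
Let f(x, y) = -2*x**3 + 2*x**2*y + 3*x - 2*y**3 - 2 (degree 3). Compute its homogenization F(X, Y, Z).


F(X, Y, Z) = -2*X**3 + 2*X**2*Y + 3*X*Z**2 - 2*Y**3 - 2*Z**3

deg(f) = 3.
Substitute x = X/Z, y = Y/Z into f, then multiply by Z^3.
  monomial -2·x^3·y^0 ↦ -2·X^3·Y^0·Z^0.
  monomial 2·x^2·y^1 ↦ 2·X^2·Y^1·Z^0.
  monomial 3·x^1·y^0 ↦ 3·X^1·Y^0·Z^2.
  monomial -2·x^0·y^3 ↦ -2·X^0·Y^3·Z^0.
  monomial -2·x^0·y^0 ↦ -2·X^0·Y^0·Z^3.
Collecting: F(X, Y, Z) = -2*X**3 + 2*X**2*Y + 3*X*Z**2 - 2*Y**3 - 2*Z**3.


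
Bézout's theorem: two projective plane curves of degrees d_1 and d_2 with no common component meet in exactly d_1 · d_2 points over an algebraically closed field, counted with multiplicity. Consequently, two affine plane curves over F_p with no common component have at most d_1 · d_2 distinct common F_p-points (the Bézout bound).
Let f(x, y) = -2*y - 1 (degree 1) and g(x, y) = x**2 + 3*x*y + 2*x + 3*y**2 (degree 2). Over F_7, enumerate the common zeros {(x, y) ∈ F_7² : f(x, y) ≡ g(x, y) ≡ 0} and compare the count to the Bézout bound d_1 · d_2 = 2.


Common zeros: ∅; count = 0; Bézout bound = 2.

deg(f) = 1, deg(g) = 2, so Bézout bound = 2.
Scan x ∈ F_7. For each x, list the y ∈ F_7 with f(x, y) ≡ 0 and those with g(x, y) ≡ 0 (mod 7); the common zeros in that column are the intersection.
  x = 0: f ≡ 0 at y ∈ {3}; g ≡ 0 at y ∈ {0}; common: ∅.
  x = 1: f ≡ 0 at y ∈ {3}; g ≡ 0 at y ∈ {2, 4}; common: ∅.
  x = 2: f ≡ 0 at y ∈ {3}; g ≡ 0 at y ∈ ∅; common: ∅.
  x = 3: f ≡ 0 at y ∈ {3}; g ≡ 0 at y ∈ ∅; common: ∅.
  x = 4: f ≡ 0 at y ∈ {3}; g ≡ 0 at y ∈ ∅; common: ∅.
  x = 5: f ≡ 0 at y ∈ {3}; g ≡ 0 at y ∈ {0, 2}; common: ∅.
  x = 6: f ≡ 0 at y ∈ {3}; g ≡ 0 at y ∈ {4}; common: ∅.
Collecting: common zeros = ∅, so the count is 0.
Comparison with the Bézout bound: 0 ≤ 2 = deg(f)·deg(g), as expected for curves with no common component (the affine F_7-count falls short of the bound because intersections may lie at infinity, over extension fields, or carry multiplicity).


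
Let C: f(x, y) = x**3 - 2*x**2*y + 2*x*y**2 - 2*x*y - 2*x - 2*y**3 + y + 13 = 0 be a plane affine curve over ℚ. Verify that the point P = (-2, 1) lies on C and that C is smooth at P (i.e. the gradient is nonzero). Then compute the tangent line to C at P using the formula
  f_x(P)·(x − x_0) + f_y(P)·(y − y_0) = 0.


Tangent line at P: 18*x - 17*y + 53 = 0.

Step 1: f(-2, 1) = 0, so P lies on C.
Step 2: partial derivatives
  f_x(x, y) = 3*x**2 - 4*x*y + 2*y**2 - 2*y - 2, f_y(x, y) = -2*x**2 + 4*x*y - 2*x - 6*y**2 + 1.
  f_x(P) = 18, f_y(P) = -17 (gradient nonzero, so P is smooth).
Step 3: tangent line at P: 18·(x − -2) + -17·(y − 1) = 0.
Expanding: 18*x - 17*y + 53 = 0.


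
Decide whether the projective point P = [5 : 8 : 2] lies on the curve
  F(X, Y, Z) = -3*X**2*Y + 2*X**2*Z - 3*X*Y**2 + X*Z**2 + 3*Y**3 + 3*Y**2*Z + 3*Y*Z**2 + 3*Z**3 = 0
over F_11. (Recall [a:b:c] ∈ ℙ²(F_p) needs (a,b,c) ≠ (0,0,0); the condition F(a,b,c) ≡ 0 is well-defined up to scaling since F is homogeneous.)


F(5,8,2) ≡ 6 (mod 11); P is NOT on the curve.

Evaluate F(5, 8, 2) term-by-term (mod 11).
  -3*X**2*Y ↦ -3·25·8·1 = -600
  2*X**2*Z ↦ 2·25·1·2 = 100
  -3*X*Y**2 ↦ -3·5·64·1 = -960
  X*Z**2 ↦ 1·5·1·4 = 20
  3*Y**3 ↦ 3·1·512·1 = 1536
  3*Y**2*Z ↦ 3·1·64·2 = 384
  3*Y*Z**2 ↦ 3·1·8·4 = 96
  3*Z**3 ↦ 3·1·1·8 = 24
Sum: F(5, 8, 2) = (-600) + (100) + (-960) + (20) + (1536) + (384) + (96) + (24) = 600.
Reducing mod 11: 600 ≡ 6 (mod 11).
Since F(a, b, c) ≡ 6 ≠ 0 (mod 11), P does NOT lie on the curve.


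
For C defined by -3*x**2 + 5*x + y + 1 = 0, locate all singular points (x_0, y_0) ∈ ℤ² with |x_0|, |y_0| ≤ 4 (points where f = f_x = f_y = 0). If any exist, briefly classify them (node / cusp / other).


No singular points in the scanned grid; C is smooth there.

Compute partial derivatives:
  f_x = 5 - 6*x.
  f_y = 1.
f_y = 1 is a nonzero constant, so f_y never vanishes: no point (x, y) can satisfy f = f_x = f_y = 0. In particular no (x, y) ∈ {−4, ..., 4}² is singular; the curve is smooth.


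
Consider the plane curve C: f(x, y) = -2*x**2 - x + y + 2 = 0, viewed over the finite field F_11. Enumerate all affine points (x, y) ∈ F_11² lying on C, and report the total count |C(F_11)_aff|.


Affine F_11-points: {(0, 9), (1, 1), (2, 8), (3, 8), (4, 1), (5, 9), (6, 10), (7, 4), (8, 2), (9, 4), (10, 10)}; count = 11.

For each of the 121 pairs (x, y) ∈ F_11², evaluate f(x, y) mod 11. Record the zeros.
  x = 0: [0↦2, 1↦3, 2↦4, 3↦5, 4↦6, 5↦7, 6↦8, 7↦9, 8↦10, 9↦0, 10↦1]  zeros at y ∈ {9}
  x = 1: [0↦10, 1↦0, 2↦1, 3↦2, 4↦3, 5↦4, 6↦5, 7↦6, 8↦7, 9↦8, 10↦9]  zeros at y ∈ {1}
  x = 2: [0↦3, 1↦4, 2↦5, 3↦6, 4↦7, 5↦8, 6↦9, 7↦10, 8↦0, 9↦1, 10↦2]  zeros at y ∈ {8}
  x = 3: [0↦3, 1↦4, 2↦5, 3↦6, 4↦7, 5↦8, 6↦9, 7↦10, 8↦0, 9↦1, 10↦2]  zeros at y ∈ {8}
  x = 4: [0↦10, 1↦0, 2↦1, 3↦2, 4↦3, 5↦4, 6↦5, 7↦6, 8↦7, 9↦8, 10↦9]  zeros at y ∈ {1}
  x = 5: [0↦2, 1↦3, 2↦4, 3↦5, 4↦6, 5↦7, 6↦8, 7↦9, 8↦10, 9↦0, 10↦1]  zeros at y ∈ {9}
  x = 6: [0↦1, 1↦2, 2↦3, 3↦4, 4↦5, 5↦6, 6↦7, 7↦8, 8↦9, 9↦10, 10↦0]  zeros at y ∈ {10}
  x = 7: [0↦7, 1↦8, 2↦9, 3↦10, 4↦0, 5↦1, 6↦2, 7↦3, 8↦4, 9↦5, 10↦6]  zeros at y ∈ {4}
  x = 8: [0↦9, 1↦10, 2↦0, 3↦1, 4↦2, 5↦3, 6↦4, 7↦5, 8↦6, 9↦7, 10↦8]  zeros at y ∈ {2}
  x = 9: [0↦7, 1↦8, 2↦9, 3↦10, 4↦0, 5↦1, 6↦2, 7↦3, 8↦4, 9↦5, 10↦6]  zeros at y ∈ {4}
  x = 10: [0↦1, 1↦2, 2↦3, 3↦4, 4↦5, 5↦6, 6↦7, 7↦8, 8↦9, 9↦10, 10↦0]  zeros at y ∈ {10}
Collecting zeros: affine points = {(0, 9), (1, 1), (2, 8), (3, 8), (4, 1), (5, 9), (6, 10), (7, 4), (8, 2), (9, 4), (10, 10)}.
Total count |C(F_11)_aff| = 11.


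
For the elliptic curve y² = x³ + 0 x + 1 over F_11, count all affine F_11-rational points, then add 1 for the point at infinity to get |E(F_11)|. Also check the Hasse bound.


Affine points = {(0, 1), (0, 10), (2, 3), (2, 8), (5, 4), (5, 7), (7, 5), (7, 6), (9, 2), (9, 9), (10, 0)}; affine count = 11; |E(F_11)| = 12.

Discriminant check: Δ ∝ 4a³ + 27b² = 4·0³ + 27·1² = 4·0 + 27·1 ≡ 5 (mod 11). Nonzero ⇒ E is nonsingular.
For each x ∈ F_11, compute rhs = x³ + 0·x + 1 mod 11, then count y ∈ F_11 with y² ≡ rhs.
  x = 0: rhs = 1, matching y values: 1, 10 (2 points).
  x = 1: rhs = 2, matching y values: none (0 points).
  x = 2: rhs = 9, matching y values: 3, 8 (2 points).
  x = 3: rhs = 6, matching y values: none (0 points).
  x = 4: rhs = 10, matching y values: none (0 points).
  x = 5: rhs = 5, matching y values: 4, 7 (2 points).
  x = 6: rhs = 8, matching y values: none (0 points).
  x = 7: rhs = 3, matching y values: 5, 6 (2 points).
  x = 8: rhs = 7, matching y values: none (0 points).
  x = 9: rhs = 4, matching y values: 2, 9 (2 points).
  x = 10: rhs = 0, matching y values: 0 (1 points).
Total affine count: 11.
Full point count |E(F_11)| = 11 + 1 = 12.
Hasse bound: |12 − (11+1)| = |0| = 0 ≤ 2√11 ≈ 6.6332 ✓.


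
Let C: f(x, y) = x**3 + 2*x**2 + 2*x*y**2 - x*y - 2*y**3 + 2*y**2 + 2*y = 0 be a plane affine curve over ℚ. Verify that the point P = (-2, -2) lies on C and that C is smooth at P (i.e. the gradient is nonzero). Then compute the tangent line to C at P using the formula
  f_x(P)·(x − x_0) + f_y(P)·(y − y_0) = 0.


Tangent line at P: 14*x - 12*y + 4 = 0.

Step 1: f(-2, -2) = 0, so P lies on C.
Step 2: partial derivatives
  f_x(x, y) = 3*x**2 + 4*x + 2*y**2 - y, f_y(x, y) = 4*x*y - x - 6*y**2 + 4*y + 2.
  f_x(P) = 14, f_y(P) = -12 (gradient nonzero, so P is smooth).
Step 3: tangent line at P: 14·(x − -2) + -12·(y − -2) = 0.
Expanding: 14*x - 12*y + 4 = 0.


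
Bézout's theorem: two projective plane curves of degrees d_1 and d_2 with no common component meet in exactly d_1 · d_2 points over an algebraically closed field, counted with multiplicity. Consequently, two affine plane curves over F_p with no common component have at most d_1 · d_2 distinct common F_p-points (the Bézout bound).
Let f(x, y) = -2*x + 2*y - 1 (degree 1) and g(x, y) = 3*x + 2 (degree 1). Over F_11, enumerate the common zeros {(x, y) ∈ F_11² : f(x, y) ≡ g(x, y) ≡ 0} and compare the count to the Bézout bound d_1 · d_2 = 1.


Common zeros: {(3, 9)}; count = 1; Bézout bound = 1.

deg(f) = 1, deg(g) = 1, so Bézout bound = 1.
Scan x ∈ F_11. For each x, list the y ∈ F_11 with f(x, y) ≡ 0 and those with g(x, y) ≡ 0 (mod 11); the common zeros in that column are the intersection.
  x = 0: f ≡ 0 at y ∈ {6}; g ≡ 0 at y ∈ ∅; common: ∅.
  x = 1: f ≡ 0 at y ∈ {7}; g ≡ 0 at y ∈ ∅; common: ∅.
  x = 2: f ≡ 0 at y ∈ {8}; g ≡ 0 at y ∈ ∅; common: ∅.
  x = 3: f ≡ 0 at y ∈ {9}; g ≡ 0 at y ∈ {0, 1, 2, 3, 4, 5, 6, 7, 8, 9, 10}; common: {9}.
  x = 4: f ≡ 0 at y ∈ {10}; g ≡ 0 at y ∈ ∅; common: ∅.
  x = 5: f ≡ 0 at y ∈ {0}; g ≡ 0 at y ∈ ∅; common: ∅.
  x = 6: f ≡ 0 at y ∈ {1}; g ≡ 0 at y ∈ ∅; common: ∅.
  x = 7: f ≡ 0 at y ∈ {2}; g ≡ 0 at y ∈ ∅; common: ∅.
  x = 8: f ≡ 0 at y ∈ {3}; g ≡ 0 at y ∈ ∅; common: ∅.
  x = 9: f ≡ 0 at y ∈ {4}; g ≡ 0 at y ∈ ∅; common: ∅.
  x = 10: f ≡ 0 at y ∈ {5}; g ≡ 0 at y ∈ ∅; common: ∅.
Collecting: common zeros = {(3, 9)}, so the count is 1.
Comparison with the Bézout bound: 1 ≤ 1 = deg(f)·deg(g), as expected for curves with no common component (the bound is attained).


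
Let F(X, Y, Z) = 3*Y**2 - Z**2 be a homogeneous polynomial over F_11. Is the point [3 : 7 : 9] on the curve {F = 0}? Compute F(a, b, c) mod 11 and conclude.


F(3,7,9) ≡ 0 (mod 11); P is on the curve.

Evaluate F(3, 7, 9) term-by-term (mod 11).
  3*Y**2 ↦ 3·1·49·1 = 147
  -Z**2 ↦ -1·1·1·81 = -81
Sum: F(3, 7, 9) = (147) + (-81) = 66.
Reducing mod 11: 66 ≡ 0 (mod 11).
Since F(a, b, c) ≡ 0 (mod 11), P lies on the curve.


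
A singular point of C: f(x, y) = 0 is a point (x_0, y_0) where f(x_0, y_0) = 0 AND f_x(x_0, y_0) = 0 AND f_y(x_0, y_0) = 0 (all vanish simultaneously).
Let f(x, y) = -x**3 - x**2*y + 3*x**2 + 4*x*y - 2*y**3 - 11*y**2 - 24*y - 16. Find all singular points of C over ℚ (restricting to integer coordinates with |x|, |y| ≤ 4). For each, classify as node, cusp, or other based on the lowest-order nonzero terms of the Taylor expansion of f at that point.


Singular points: {(2, -2)}; classification: node.

Compute partial derivatives:
  f_x = -3*x**2 - 2*x*y + 6*x + 4*y.
  f_y = -x**2 + 4*x - 6*y**2 - 22*y - 24.
Scan x_0 ∈ {−4, ..., 4}. For each x_0, f_y(x_0, y) is a polynomial in y; find its integer roots y ∈ {−4, ..., 4}, then test f_x and f at those candidates.
  x = -4: f_y(-4, y) = -6*y**2 - 22*y - 56; no integer root y with |y| ≤ 4.
  x = -3: f_y(-3, y) = -6*y**2 - 22*y - 45; no integer root y with |y| ≤ 4.
  x = -2: f_y(-2, y) = -6*y**2 - 22*y - 36; no integer root y with |y| ≤ 4.
  x = -1: f_y(-1, y) = -6*y**2 - 22*y - 29; no integer root y with |y| ≤ 4.
  x = 0: f_y(0, y) = -6*y**2 - 22*y - 24; no integer root y with |y| ≤ 4.
  x = 1: f_y(1, y) = -6*y**2 - 22*y - 21; no integer root y with |y| ≤ 4.
  x = 2: f_y(2, y) = -6*y**2 - 22*y - 20; vanishes at y ∈ {-2}. (2, -2): f_x = 0, f = 0 — SINGULAR.
  x = 3: f_y(3, y) = -6*y**2 - 22*y - 21; no integer root y with |y| ≤ 4.
  x = 4: f_y(4, y) = -6*y**2 - 22*y - 24; no integer root y with |y| ≤ 4.
Only singular point on the grid: (2, -2).
Classify: substitute x = 2 + u, y = -2 + v and expand: f = -u**3 - u**2*v - u**2 - 2*v**3 + v**2.
No constant or linear terms (consistent with a singular point). Quadratic part: -u**2 + v**2. Cubic part: -u**3 - u**2*v - 2*v**3.
The quadratic part v**2 - u**2 = (v − u)(v + u) splits into two distinct linear factors, so there are two distinct tangent lines y − -2 = ±(x − 2) — this is a node (ordinary double point).
Classification: node.


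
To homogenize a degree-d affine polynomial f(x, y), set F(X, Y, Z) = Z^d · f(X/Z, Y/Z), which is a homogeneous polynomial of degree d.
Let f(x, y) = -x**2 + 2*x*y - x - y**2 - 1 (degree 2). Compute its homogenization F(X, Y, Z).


F(X, Y, Z) = -X**2 + 2*X*Y - X*Z - Y**2 - Z**2

deg(f) = 2.
Substitute x = X/Z, y = Y/Z into f, then multiply by Z^2.
  monomial -1·x^2·y^0 ↦ -1·X^2·Y^0·Z^0.
  monomial 2·x^1·y^1 ↦ 2·X^1·Y^1·Z^0.
  monomial -1·x^1·y^0 ↦ -1·X^1·Y^0·Z^1.
  monomial -1·x^0·y^2 ↦ -1·X^0·Y^2·Z^0.
  monomial -1·x^0·y^0 ↦ -1·X^0·Y^0·Z^2.
Collecting: F(X, Y, Z) = -X**2 + 2*X*Y - X*Z - Y**2 - Z**2.


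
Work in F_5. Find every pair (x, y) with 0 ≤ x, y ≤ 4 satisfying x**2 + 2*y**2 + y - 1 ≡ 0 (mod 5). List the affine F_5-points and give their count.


Affine F_5-points: {(0, 3), (0, 4), (1, 0), (1, 2), (4, 0), (4, 2)}; count = 6.

For each of the 25 pairs (x, y) ∈ F_5², evaluate f(x, y) mod 5. Record the zeros.
  x = 0: [0↦4, 1↦2, 2↦4, 3↦0, 4↦0]  zeros at y ∈ {3, 4}
  x = 1: [0↦0, 1↦3, 2↦0, 3↦1, 4↦1]  zeros at y ∈ {0, 2}
  x = 2: [0↦3, 1↦1, 2↦3, 3↦4, 4↦4]  zeros at y ∈ ∅
  x = 3: [0↦3, 1↦1, 2↦3, 3↦4, 4↦4]  zeros at y ∈ ∅
  x = 4: [0↦0, 1↦3, 2↦0, 3↦1, 4↦1]  zeros at y ∈ {0, 2}
Collecting zeros: affine points = {(0, 3), (0, 4), (1, 0), (1, 2), (4, 0), (4, 2)}.
Total count |C(F_5)_aff| = 6.


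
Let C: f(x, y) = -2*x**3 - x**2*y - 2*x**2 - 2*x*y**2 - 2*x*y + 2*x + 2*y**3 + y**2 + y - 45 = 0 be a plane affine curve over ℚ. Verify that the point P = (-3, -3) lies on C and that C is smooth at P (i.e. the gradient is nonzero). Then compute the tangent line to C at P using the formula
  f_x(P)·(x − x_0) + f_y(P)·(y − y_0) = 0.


Tangent line at P: -70*x + 10*y - 180 = 0.

Step 1: f(-3, -3) = 0, so P lies on C.
Step 2: partial derivatives
  f_x(x, y) = -6*x**2 - 2*x*y - 4*x - 2*y**2 - 2*y + 2, f_y(x, y) = -x**2 - 4*x*y - 2*x + 6*y**2 + 2*y + 1.
  f_x(P) = -70, f_y(P) = 10 (gradient nonzero, so P is smooth).
Step 3: tangent line at P: -70·(x − -3) + 10·(y − -3) = 0.
Expanding: -70*x + 10*y - 180 = 0.


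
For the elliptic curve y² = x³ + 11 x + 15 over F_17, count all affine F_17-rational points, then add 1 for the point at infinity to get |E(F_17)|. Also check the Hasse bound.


Affine points = {(0, 7), (0, 10), (4, 2), (4, 15), (5, 5), (5, 12), (6, 5), (6, 12), (13, 3), (13, 14), (15, 6), (15, 11)}; affine count = 12; |E(F_17)| = 13.

Discriminant check: Δ ∝ 4a³ + 27b² = 4·11³ + 27·15² = 4·1331 + 27·225 ≡ 9 (mod 17). Nonzero ⇒ E is nonsingular.
For each x ∈ F_17, compute rhs = x³ + 11·x + 15 mod 17, then count y ∈ F_17 with y² ≡ rhs.
  x = 0: rhs = 15, matching y values: 7, 10 (2 points).
  x = 1: rhs = 10, matching y values: none (0 points).
  x = 2: rhs = 11, matching y values: none (0 points).
  x = 3: rhs = 7, matching y values: none (0 points).
  x = 4: rhs = 4, matching y values: 2, 15 (2 points).
  x = 5: rhs = 8, matching y values: 5, 12 (2 points).
  x = 6: rhs = 8, matching y values: 5, 12 (2 points).
  x = 7: rhs = 10, matching y values: none (0 points).
  x = 8: rhs = 3, matching y values: none (0 points).
  x = 9: rhs = 10, matching y values: none (0 points).
  x = 10: rhs = 3, matching y values: none (0 points).
  x = 11: rhs = 5, matching y values: none (0 points).
  x = 12: rhs = 5, matching y values: none (0 points).
  x = 13: rhs = 9, matching y values: 3, 14 (2 points).
  x = 14: rhs = 6, matching y values: none (0 points).
  x = 15: rhs = 2, matching y values: 6, 11 (2 points).
  x = 16: rhs = 3, matching y values: none (0 points).
Total affine count: 12.
Full point count |E(F_17)| = 12 + 1 = 13.
Hasse bound: |13 − (17+1)| = |-5| = 5 ≤ 2√17 ≈ 8.2462 ✓.


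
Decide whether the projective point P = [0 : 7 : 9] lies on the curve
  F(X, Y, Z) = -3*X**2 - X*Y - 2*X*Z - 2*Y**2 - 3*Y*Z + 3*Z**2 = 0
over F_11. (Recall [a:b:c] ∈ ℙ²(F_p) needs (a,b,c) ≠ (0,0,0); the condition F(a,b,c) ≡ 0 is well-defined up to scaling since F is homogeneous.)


F(0,7,9) ≡ 0 (mod 11); P is on the curve.

Evaluate F(0, 7, 9) term-by-term (mod 11).
  -3*X**2 ↦ -3·0·1·1 = 0
  -X*Y ↦ -1·0·7·1 = 0
  -2*X*Z ↦ -2·0·1·9 = 0
  -2*Y**2 ↦ -2·1·49·1 = -98
  -3*Y*Z ↦ -3·1·7·9 = -189
  3*Z**2 ↦ 3·1·1·81 = 243
Sum: F(0, 7, 9) = (0) + (0) + (0) + (-98) + (-189) + (243) = -44.
Reducing mod 11: -44 ≡ 0 (mod 11).
Since F(a, b, c) ≡ 0 (mod 11), P lies on the curve.


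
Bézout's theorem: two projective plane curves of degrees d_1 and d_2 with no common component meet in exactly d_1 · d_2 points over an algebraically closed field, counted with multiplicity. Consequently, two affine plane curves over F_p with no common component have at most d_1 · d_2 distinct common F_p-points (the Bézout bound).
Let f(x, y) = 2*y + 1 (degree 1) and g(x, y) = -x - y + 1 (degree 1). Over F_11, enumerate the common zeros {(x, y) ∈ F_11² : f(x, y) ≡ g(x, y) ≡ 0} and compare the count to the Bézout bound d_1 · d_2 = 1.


Common zeros: {(7, 5)}; count = 1; Bézout bound = 1.

deg(f) = 1, deg(g) = 1, so Bézout bound = 1.
Scan x ∈ F_11. For each x, list the y ∈ F_11 with f(x, y) ≡ 0 and those with g(x, y) ≡ 0 (mod 11); the common zeros in that column are the intersection.
  x = 0: f ≡ 0 at y ∈ {5}; g ≡ 0 at y ∈ {1}; common: ∅.
  x = 1: f ≡ 0 at y ∈ {5}; g ≡ 0 at y ∈ {0}; common: ∅.
  x = 2: f ≡ 0 at y ∈ {5}; g ≡ 0 at y ∈ {10}; common: ∅.
  x = 3: f ≡ 0 at y ∈ {5}; g ≡ 0 at y ∈ {9}; common: ∅.
  x = 4: f ≡ 0 at y ∈ {5}; g ≡ 0 at y ∈ {8}; common: ∅.
  x = 5: f ≡ 0 at y ∈ {5}; g ≡ 0 at y ∈ {7}; common: ∅.
  x = 6: f ≡ 0 at y ∈ {5}; g ≡ 0 at y ∈ {6}; common: ∅.
  x = 7: f ≡ 0 at y ∈ {5}; g ≡ 0 at y ∈ {5}; common: {5}.
  x = 8: f ≡ 0 at y ∈ {5}; g ≡ 0 at y ∈ {4}; common: ∅.
  x = 9: f ≡ 0 at y ∈ {5}; g ≡ 0 at y ∈ {3}; common: ∅.
  x = 10: f ≡ 0 at y ∈ {5}; g ≡ 0 at y ∈ {2}; common: ∅.
Collecting: common zeros = {(7, 5)}, so the count is 1.
Comparison with the Bézout bound: 1 ≤ 1 = deg(f)·deg(g), as expected for curves with no common component (the bound is attained).


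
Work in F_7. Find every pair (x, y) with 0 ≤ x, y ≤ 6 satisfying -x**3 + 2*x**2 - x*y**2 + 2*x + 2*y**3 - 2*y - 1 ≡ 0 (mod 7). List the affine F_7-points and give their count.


Affine F_7-points: {(0, 4), (1, 5), (2, 2), (2, 4), (3, 1), (3, 5), (3, 6), (5, 3), (5, 5), (6, 0)}; count = 10.

For each of the 49 pairs (x, y) ∈ F_7², evaluate f(x, y) mod 7. Record the zeros.
  x = 0: [0↦6, 1↦6, 2↦4, 3↦5, 4↦0, 5↦1, 6↦6]  zeros at y ∈ {4}
  x = 1: [0↦2, 1↦1, 2↦3, 3↦6, 4↦1, 5↦0, 6↦1]  zeros at y ∈ {5}
  x = 2: [0↦3, 1↦1, 2↦0, 3↦5, 4↦0, 5↦4, 6↦1]  zeros at y ∈ {2, 4}
  x = 3: [0↦3, 1↦0, 2↦3, 3↦3, 4↦5, 5↦0, 6↦0]  zeros at y ∈ {1, 5, 6}
  x = 4: [0↦3, 1↦6, 2↦6, 3↦1, 4↦3, 5↦3, 6↦6]  zeros at y ∈ ∅
  x = 5: [0↦4, 1↦6, 2↦3, 3↦0, 4↦2, 5↦0, 6↦6]  zeros at y ∈ {3, 5}
  x = 6: [0↦0, 1↦1, 2↦2, 3↦1, 4↦3, 5↦6, 6↦1]  zeros at y ∈ {0}
Collecting zeros: affine points = {(0, 4), (1, 5), (2, 2), (2, 4), (3, 1), (3, 5), (3, 6), (5, 3), (5, 5), (6, 0)}.
Total count |C(F_7)_aff| = 10.


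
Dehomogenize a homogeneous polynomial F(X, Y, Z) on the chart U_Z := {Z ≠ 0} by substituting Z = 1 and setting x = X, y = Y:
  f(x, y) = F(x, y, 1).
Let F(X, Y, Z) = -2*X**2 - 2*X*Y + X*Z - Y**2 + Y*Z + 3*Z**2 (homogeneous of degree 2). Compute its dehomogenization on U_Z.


f(x, y) = -2*x**2 - 2*x*y + x - y**2 + y + 3

On U_Z we set Z = 1. Each monomial c·X^i·Y^j·Z^k in F becomes c·x^i·y^j·1^k = c·x^i·y^j.
Substituting Z = 1: F(X, Y, 1) = -2*x**2 - 2*x*y + x - y**2 + y + 3.
Note: deg(f) ≤ deg(F) = 2; strict inequality happens when F is divisible by Z (lost terms).


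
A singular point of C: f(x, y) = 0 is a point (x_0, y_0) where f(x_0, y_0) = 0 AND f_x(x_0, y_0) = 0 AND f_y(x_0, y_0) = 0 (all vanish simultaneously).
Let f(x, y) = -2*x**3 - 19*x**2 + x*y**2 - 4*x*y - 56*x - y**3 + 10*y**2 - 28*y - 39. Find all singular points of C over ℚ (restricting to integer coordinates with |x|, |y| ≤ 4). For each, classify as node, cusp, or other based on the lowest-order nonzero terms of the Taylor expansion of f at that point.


Singular points: {(-3, 2)}; classification: node.

Compute partial derivatives:
  f_x = -6*x**2 - 38*x + y**2 - 4*y - 56.
  f_y = 2*x*y - 4*x - 3*y**2 + 20*y - 28.
Scan x_0 ∈ {−4, ..., 4}. For each x_0, f_y(x_0, y) is a polynomial in y; find its integer roots y ∈ {−4, ..., 4}, then test f_x and f at those candidates.
  x = -4: f_y(-4, y) = -3*y**2 + 12*y - 12; vanishes at y ∈ {2}. (-4, 2): f_x = -4 ≠ 0.
  x = -3: f_y(-3, y) = -3*y**2 + 14*y - 16; vanishes at y ∈ {2}. (-3, 2): f_x = 0, f = 0 — SINGULAR.
  x = -2: f_y(-2, y) = -3*y**2 + 16*y - 20; vanishes at y ∈ {2}. (-2, 2): f_x = -8 ≠ 0.
  x = -1: f_y(-1, y) = -3*y**2 + 18*y - 24; vanishes at y ∈ {2, 4}. (-1, 2): f_x = -28 ≠ 0; (-1, 4): f_x = -24 ≠ 0.
  x = 0: f_y(0, y) = -3*y**2 + 20*y - 28; vanishes at y ∈ {2}. (0, 2): f_x = -60 ≠ 0.
  x = 1: f_y(1, y) = -3*y**2 + 22*y - 32; vanishes at y ∈ {2}. (1, 2): f_x = -104 ≠ 0.
  x = 2: f_y(2, y) = -3*y**2 + 24*y - 36; vanishes at y ∈ {2}. (2, 2): f_x = -160 ≠ 0.
  x = 3: f_y(3, y) = -3*y**2 + 26*y - 40; vanishes at y ∈ {2}. (3, 2): f_x = -228 ≠ 0.
  x = 4: f_y(4, y) = -3*y**2 + 28*y - 44; vanishes at y ∈ {2}. (4, 2): f_x = -308 ≠ 0.
Only singular point on the grid: (-3, 2).
Classify: substitute x = -3 + u, y = 2 + v and expand: f = -2*u**3 - u**2 + u*v**2 - v**3 + v**2.
No constant or linear terms (consistent with a singular point). Quadratic part: -u**2 + v**2. Cubic part: -2*u**3 + u*v**2 - v**3.
The quadratic part v**2 - u**2 = (v − u)(v + u) splits into two distinct linear factors, so there are two distinct tangent lines y − 2 = ±(x − -3) — this is a node (ordinary double point).
Classification: node.


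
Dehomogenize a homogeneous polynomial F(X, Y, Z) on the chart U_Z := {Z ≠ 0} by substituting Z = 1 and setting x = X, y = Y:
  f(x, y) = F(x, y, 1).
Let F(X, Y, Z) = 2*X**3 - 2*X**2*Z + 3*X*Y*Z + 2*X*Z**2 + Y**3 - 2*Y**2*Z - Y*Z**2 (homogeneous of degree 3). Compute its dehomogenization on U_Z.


f(x, y) = 2*x**3 - 2*x**2 + 3*x*y + 2*x + y**3 - 2*y**2 - y

On U_Z we set Z = 1. Each monomial c·X^i·Y^j·Z^k in F becomes c·x^i·y^j·1^k = c·x^i·y^j.
Substituting Z = 1: F(X, Y, 1) = 2*x**3 - 2*x**2 + 3*x*y + 2*x + y**3 - 2*y**2 - y.
Note: deg(f) ≤ deg(F) = 3; strict inequality happens when F is divisible by Z (lost terms).


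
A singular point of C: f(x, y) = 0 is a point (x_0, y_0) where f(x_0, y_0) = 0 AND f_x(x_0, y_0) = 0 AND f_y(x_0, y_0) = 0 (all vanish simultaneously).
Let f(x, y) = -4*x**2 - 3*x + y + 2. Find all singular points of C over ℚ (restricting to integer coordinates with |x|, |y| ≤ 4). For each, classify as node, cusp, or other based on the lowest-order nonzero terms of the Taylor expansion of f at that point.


No singular points in the scanned grid; C is smooth there.

Compute partial derivatives:
  f_x = -8*x - 3.
  f_y = 1.
f_y = 1 is a nonzero constant, so f_y never vanishes: no point (x, y) can satisfy f = f_x = f_y = 0. In particular no (x, y) ∈ {−4, ..., 4}² is singular; the curve is smooth.
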